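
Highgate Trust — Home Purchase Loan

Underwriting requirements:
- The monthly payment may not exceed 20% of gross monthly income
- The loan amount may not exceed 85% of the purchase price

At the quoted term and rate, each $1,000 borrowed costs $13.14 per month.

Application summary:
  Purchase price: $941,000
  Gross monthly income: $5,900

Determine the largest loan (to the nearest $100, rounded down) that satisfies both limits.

Payment cap: 20% × $5,900 = $1,180/month.
At $13.14 per $1,000, that supports 1,180/13.14 × 1,000 ≈ $89,802 → $89,800.
LTV cap: 85% × $941,000 = $799,850 → $799,800.
Binding constraint: payment-to-income.

$89,800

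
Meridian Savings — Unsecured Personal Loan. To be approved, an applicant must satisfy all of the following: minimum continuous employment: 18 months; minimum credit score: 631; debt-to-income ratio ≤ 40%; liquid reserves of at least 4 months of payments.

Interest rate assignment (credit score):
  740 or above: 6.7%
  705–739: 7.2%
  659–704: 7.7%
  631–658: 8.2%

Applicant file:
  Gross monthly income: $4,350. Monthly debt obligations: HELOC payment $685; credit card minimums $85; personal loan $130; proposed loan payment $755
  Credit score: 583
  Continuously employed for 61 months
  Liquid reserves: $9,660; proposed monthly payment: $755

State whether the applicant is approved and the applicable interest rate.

Credit score 583 < 631 (below minimum)
Employment 61 ≥ 18 months
Liquid reserves cover 9,660/755 = 12.8 months — ≥ 4 required
Total monthly debts = (685 + 85 + 130 + 755) = 1,655. DTI: 1,655 ÷ 4,350 = 38%, within the 40% cap
Not all requirements met → denied.

Denied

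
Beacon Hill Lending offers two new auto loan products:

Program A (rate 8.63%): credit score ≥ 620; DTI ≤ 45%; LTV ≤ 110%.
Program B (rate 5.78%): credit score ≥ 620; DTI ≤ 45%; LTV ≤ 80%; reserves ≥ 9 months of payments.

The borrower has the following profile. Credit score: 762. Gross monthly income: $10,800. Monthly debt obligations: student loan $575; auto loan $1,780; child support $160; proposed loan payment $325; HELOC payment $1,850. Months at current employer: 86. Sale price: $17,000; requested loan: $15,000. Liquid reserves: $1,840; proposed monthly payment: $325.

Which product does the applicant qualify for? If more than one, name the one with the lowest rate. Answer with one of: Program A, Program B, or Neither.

Program A

Total debts = (575 + 1,780 + 160 + 325 + 1,850) = 4,690; DTI = 4,690/10,800 = 43.4%.
LTV = 15,000/17,000 = 88.2%.
Reserves = 1,840/325 = 5.7 months.
Program A: score 762 ≥ 620; DTI 43.4% ≤ 45%; LTV 88.2% ≤ 110% → qualifies.
Program B: score 762 ≥ 620; DTI 43.4% ≤ 45%; LTV 88.2% > 80%; reserves 5.7 < 9 mo → does not qualify.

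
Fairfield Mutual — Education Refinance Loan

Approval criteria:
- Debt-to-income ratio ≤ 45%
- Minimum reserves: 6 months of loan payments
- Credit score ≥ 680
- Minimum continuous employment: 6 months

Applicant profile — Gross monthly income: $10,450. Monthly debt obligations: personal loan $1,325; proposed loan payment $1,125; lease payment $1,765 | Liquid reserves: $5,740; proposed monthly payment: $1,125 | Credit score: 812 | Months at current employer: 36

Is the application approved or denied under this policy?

Denied

Total monthly debts = (1,325 + 1,125 + 1,765) = 4,215. Debt-to-income = 4,215/10,450 = 40.3% — meets 45% limit
Reserves: 5,740 ÷ 1,125 = 5.1 months (below 6-month minimum)
Credit score 812 ≥ 680 (meets)
Employment 36 ≥ 6 months
Fails on reserves.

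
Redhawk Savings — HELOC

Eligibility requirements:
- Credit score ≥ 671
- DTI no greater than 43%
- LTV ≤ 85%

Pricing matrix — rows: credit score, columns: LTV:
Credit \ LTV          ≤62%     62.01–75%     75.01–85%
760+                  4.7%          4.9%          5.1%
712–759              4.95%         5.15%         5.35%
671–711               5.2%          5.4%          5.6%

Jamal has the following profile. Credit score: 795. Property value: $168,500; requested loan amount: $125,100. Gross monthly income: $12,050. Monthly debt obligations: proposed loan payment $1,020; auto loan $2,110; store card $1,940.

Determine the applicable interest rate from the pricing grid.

Credit score 795 ≥ 671; Total monthly debts = (1,020 + 2,110 + 1,940) = 5,070. Debt-to-income = 5,070/12,050 = 42.1% — meets 43% limit
LTV = 125,100/168,500 = 74.2% ≤ 85%
Credit 795 → row 760+; LTV 74.2% → column 62.01–75%. Grid cell → 4.9%.

4.9%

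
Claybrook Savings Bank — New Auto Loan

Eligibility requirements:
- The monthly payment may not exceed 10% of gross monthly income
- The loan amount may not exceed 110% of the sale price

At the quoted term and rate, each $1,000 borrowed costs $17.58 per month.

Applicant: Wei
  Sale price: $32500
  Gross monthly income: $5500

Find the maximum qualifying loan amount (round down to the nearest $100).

Payment cap: 10% × $5,500 = $550/month.
At $17.58 per $1,000, that supports 550/17.58 × 1,000 ≈ $31,285 → $31,200.
LTV cap: 110% × $32,500 = $35,750 → $35,700.
Binding constraint: payment-to-income.

$31,200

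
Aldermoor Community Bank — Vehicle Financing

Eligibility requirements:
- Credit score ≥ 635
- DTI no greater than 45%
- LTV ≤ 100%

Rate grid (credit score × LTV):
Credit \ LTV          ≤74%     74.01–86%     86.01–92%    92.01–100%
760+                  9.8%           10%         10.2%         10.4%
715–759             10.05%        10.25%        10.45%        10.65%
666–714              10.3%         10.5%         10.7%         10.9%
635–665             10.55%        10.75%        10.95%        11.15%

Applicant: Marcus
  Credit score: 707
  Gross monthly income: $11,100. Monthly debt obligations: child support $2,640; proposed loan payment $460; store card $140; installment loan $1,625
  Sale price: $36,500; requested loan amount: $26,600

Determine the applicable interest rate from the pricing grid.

Credit score 707 ≥ 635; Total monthly debts = (2,640 + 460 + 140 + 1,625) = 4,865. DTI: 4,865 ÷ 11,100 = 43.8%, within the 45% cap
LTV: 26,600 ÷ 36,500 = 72.9%, within 100% cap
Credit 707 → row 666–714; LTV 72.9% → column ≤74%. Grid cell → 10.3%.

10.3%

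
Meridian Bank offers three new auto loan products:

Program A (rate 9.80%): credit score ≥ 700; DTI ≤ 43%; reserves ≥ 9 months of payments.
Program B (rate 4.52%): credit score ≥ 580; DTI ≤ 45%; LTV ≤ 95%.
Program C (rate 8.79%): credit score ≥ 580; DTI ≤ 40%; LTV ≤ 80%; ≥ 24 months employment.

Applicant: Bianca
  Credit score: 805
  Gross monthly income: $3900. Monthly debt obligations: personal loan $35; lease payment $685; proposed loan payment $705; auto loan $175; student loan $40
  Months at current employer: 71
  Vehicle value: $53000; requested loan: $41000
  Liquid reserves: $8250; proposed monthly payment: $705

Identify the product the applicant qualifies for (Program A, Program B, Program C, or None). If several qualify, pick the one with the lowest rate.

Total debts = (35 + 685 + 705 + 175 + 40) = 1,640; DTI = 1,640/3,900 = 42.1%.
LTV = 41,000/53,000 = 77.4%.
Reserves = 8,250/705 = 11.7 months.
Program A: score 805 ≥ 700; DTI 42.1% ≤ 43%; reserves 11.7 ≥ 9 mo → qualifies.
Program B: score 805 ≥ 580; DTI 42.1% ≤ 45%; LTV 77.4% ≤ 95% → qualifies.
Program C: score 805 ≥ 580; DTI 42.1% > 40%; LTV 77.4% ≤ 80%; employment 71 ≥ 24 mo → does not qualify.
Qualifying: Program A, Program B. Lowest rate is 4.52% → Program B.

Program B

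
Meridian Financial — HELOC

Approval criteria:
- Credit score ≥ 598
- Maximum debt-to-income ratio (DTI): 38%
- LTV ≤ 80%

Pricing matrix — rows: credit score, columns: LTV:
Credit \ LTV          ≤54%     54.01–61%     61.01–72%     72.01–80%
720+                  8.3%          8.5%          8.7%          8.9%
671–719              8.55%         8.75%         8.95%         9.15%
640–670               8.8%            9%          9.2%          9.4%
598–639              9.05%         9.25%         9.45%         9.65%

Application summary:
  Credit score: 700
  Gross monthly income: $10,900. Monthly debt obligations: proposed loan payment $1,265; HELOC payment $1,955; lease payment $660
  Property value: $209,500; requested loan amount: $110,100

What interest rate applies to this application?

8.55%

Credit score 700 ≥ 598; Total monthly debts = (1,265 + 1,955 + 660) = 3,880. DTI = 3,880/10,900 = 35.6% ≤ 38%
LTV: 110,100 ÷ 209,500 = 52.6%, within 80% cap
Score 700 is in the 671–719 band; LTV 52.6% is in the ≤54% band → 8.55%.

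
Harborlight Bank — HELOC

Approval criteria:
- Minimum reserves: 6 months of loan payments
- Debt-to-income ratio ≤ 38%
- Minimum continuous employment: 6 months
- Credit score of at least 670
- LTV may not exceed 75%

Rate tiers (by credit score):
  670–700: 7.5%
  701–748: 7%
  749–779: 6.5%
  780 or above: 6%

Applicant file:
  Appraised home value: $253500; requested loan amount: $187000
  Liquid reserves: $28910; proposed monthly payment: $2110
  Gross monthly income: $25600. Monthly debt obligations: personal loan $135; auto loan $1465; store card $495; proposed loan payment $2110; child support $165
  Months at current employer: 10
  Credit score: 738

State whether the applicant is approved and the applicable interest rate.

Credit score 738 ≥ 670 (meets minimum)
Total monthly debts = (135 + 1,465 + 495 + 2,110 + 165) = 4,370. Debt-to-income = 4,370/25,600 = 17.1% — meets 38% limit
Liquid reserves cover 28,910/2,110 = 13.7 months — ≥ 6 required
Employment 10 ≥ 6 months
LTV = 187,000/253,500 = 73.8% ≤ 75%
All requirements met. Score 738 falls in the 701–748 tier → 7%.

Approved at 7%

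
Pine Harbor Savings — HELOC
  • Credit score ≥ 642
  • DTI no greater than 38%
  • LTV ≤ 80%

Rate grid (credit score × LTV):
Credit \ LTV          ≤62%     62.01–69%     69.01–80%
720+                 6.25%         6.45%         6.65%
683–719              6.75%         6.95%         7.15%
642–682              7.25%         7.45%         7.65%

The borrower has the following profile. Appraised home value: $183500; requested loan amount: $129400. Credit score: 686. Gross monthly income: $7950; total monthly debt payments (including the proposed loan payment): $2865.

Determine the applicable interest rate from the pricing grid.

7.15%

Credit score 686 ≥ 642; DTI: 2,865 ÷ 7,950 = 36%, within the 38% cap
LTV = 129,400/183,500 = 70.5% ≤ 80%
Credit 686 → row 683–719; LTV 70.5% → column 69.01–80%. Grid cell → 7.15%.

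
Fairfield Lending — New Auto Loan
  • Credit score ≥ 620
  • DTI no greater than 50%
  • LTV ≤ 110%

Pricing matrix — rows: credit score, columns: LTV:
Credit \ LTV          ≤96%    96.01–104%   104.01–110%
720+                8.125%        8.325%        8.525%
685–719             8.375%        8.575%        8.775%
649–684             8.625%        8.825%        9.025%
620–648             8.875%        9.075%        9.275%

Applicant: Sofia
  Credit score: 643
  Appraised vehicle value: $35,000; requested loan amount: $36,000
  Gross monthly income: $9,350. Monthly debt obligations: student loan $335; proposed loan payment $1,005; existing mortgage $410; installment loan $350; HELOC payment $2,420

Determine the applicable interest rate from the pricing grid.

Credit score 643 ≥ 620; Total monthly debts = (335 + 1,005 + 410 + 350 + 2,420) = 4,520. DTI: 4,520 ÷ 9,350 = 48.3%, within the 50% cap
LTV = 36,000/35,000 = 102.9% ≤ 110%
Score 643 is in the 620–648 band; LTV 102.9% is in the 96.01–104% band → 9.075%.

9.075%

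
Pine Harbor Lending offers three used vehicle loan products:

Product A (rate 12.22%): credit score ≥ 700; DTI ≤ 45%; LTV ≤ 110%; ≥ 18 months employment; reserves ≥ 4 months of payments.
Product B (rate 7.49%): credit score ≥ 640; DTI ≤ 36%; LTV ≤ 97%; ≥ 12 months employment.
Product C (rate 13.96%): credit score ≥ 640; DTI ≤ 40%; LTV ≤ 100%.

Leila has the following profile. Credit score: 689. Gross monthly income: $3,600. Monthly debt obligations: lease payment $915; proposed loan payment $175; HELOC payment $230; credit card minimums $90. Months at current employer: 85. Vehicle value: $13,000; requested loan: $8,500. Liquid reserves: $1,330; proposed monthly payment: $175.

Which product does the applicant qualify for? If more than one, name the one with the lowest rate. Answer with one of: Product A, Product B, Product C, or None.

Product C

Total debts = (915 + 175 + 230 + 90) = 1,410; DTI = 1,410/3,600 = 39.2%.
LTV = 8,500/13,000 = 65.4%.
Reserves = 1,330/175 = 7.6 months.
Product A: score 689 < 700; DTI 39.2% ≤ 45%; LTV 65.4% ≤ 110%; employment 85 ≥ 18 mo; reserves 7.6 ≥ 4 mo → does not qualify.
Product B: score 689 ≥ 640; DTI 39.2% > 36%; LTV 65.4% ≤ 97%; employment 85 ≥ 12 mo → does not qualify.
Product C: score 689 ≥ 640; DTI 39.2% ≤ 40%; LTV 65.4% ≤ 100% → qualifies.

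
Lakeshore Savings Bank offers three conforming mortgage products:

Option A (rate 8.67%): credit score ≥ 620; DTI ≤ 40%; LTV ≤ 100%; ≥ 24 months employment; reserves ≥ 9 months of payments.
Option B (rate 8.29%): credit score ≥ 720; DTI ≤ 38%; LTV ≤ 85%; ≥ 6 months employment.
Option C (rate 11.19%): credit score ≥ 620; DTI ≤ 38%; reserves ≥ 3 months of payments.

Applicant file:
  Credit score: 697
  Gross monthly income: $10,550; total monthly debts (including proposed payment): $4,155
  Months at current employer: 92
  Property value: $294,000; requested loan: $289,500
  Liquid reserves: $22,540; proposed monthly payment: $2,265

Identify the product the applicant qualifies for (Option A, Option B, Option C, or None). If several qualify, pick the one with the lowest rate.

Option A

DTI = 4,155/10,550 = 39.4%.
LTV = 289,500/294,000 = 98.5%.
Reserves = 22,540/2,265 = 10.0 months.
Option A: score 697 ≥ 620; DTI 39.4% ≤ 40%; LTV 98.5% ≤ 100%; employment 92 ≥ 24 mo; reserves 10.0 ≥ 9 mo → qualifies.
Option B: score 697 < 720; DTI 39.4% > 38%; LTV 98.5% > 85%; employment 92 ≥ 6 mo → does not qualify.
Option C: score 697 ≥ 620; DTI 39.4% > 38%; reserves 10.0 ≥ 3 mo → does not qualify.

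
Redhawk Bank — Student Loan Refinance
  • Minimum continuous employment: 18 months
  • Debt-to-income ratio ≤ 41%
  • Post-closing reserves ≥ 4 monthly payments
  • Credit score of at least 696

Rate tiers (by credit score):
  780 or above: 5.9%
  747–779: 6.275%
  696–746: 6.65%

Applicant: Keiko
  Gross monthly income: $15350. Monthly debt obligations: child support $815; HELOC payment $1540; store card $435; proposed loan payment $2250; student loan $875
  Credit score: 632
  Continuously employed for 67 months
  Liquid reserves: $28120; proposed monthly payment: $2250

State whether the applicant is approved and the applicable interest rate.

Credit score 632 < 696 (below minimum)
Total monthly debts = (815 + 1,540 + 435 + 2,250 + 875) = 5,915. Debt-to-income = 5,915/15,350 = 38.5% — meets 41% limit
Reserves: 28,120 ÷ 2,250 = 12.5 months (meets 4-month minimum)
Employment 67 ≥ 18 months
Not all requirements met → denied.

Denied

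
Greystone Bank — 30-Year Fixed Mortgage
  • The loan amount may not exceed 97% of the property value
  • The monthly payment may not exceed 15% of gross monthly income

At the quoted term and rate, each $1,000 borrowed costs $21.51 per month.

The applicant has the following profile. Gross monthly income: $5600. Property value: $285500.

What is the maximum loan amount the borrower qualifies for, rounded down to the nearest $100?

$39,000

Payment cap: 15% × $5,600 = $840/month.
At $21.51 per $1,000, that supports 840/21.51 × 1,000 ≈ $39,051 → $39,000.
LTV cap: 97% × $285,500 = $276,935 → $276,900.
Binding constraint: payment-to-income.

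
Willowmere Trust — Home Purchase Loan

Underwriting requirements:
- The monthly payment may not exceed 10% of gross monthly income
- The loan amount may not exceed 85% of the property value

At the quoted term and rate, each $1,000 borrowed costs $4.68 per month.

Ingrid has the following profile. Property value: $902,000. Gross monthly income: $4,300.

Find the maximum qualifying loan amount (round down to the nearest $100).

Payment cap: 10% × $4,300 = $430/month.
At $4.68 per $1,000, that supports 430/4.68 × 1,000 ≈ $91,880 → $91,800.
LTV cap: 85% × $902,000 = $766,700 → $766,700.
Binding constraint: payment-to-income.

$91,800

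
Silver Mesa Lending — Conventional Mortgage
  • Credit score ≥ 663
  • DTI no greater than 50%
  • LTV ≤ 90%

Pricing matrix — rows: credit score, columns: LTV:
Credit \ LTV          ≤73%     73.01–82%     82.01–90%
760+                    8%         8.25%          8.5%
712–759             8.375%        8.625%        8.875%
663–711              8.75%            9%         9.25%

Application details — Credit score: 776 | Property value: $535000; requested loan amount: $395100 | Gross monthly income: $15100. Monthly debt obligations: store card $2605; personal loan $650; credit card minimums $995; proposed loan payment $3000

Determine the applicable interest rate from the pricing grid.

8.25%

Credit score 776 ≥ 663; Total monthly debts = (2,605 + 650 + 995 + 3,000) = 7,250. DTI: 7,250 ÷ 15,100 = 48%, within the 50% cap
LTV = 395,100/535,000 = 73.9% ≤ 90%
Credit 776 → row 760+; LTV 73.9% → column 73.01–82%. Grid cell → 8.25%.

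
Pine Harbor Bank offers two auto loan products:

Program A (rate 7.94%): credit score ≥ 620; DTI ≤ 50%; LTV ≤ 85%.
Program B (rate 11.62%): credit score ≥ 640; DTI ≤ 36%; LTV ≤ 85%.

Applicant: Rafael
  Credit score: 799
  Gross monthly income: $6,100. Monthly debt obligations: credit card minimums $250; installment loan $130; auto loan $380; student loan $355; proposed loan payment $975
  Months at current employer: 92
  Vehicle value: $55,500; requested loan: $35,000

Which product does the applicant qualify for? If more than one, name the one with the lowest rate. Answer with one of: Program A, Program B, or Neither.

Total debts = (250 + 130 + 380 + 355 + 975) = 2,090; DTI = 2,090/6,100 = 34.3%.
LTV = 35,000/55,500 = 63.1%.
Program A: score 799 ≥ 620; DTI 34.3% ≤ 50%; LTV 63.1% ≤ 85% → qualifies.
Program B: score 799 ≥ 640; DTI 34.3% ≤ 36%; LTV 63.1% ≤ 85% → qualifies.
Qualifying: Program A, Program B. Lowest rate is 7.94% → Program A.

Program A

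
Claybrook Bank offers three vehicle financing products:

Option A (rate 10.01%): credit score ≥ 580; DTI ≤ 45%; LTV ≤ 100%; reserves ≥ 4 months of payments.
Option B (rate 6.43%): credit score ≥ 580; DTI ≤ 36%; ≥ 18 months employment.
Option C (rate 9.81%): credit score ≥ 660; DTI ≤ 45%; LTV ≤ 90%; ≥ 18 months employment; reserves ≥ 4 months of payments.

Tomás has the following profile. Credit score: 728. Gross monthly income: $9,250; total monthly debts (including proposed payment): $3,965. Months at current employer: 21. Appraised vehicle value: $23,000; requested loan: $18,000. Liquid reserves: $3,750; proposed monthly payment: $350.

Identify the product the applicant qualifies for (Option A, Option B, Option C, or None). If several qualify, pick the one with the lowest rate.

Option C

DTI = 3,965/9,250 = 42.9%.
LTV = 18,000/23,000 = 78.3%.
Reserves = 3,750/350 = 10.7 months.
Option A: score 728 ≥ 580; DTI 42.9% ≤ 45%; LTV 78.3% ≤ 100%; reserves 10.7 ≥ 4 mo → qualifies.
Option B: score 728 ≥ 580; DTI 42.9% > 36%; employment 21 ≥ 18 mo → does not qualify.
Option C: score 728 ≥ 660; DTI 42.9% ≤ 45%; LTV 78.3% ≤ 90%; employment 21 ≥ 18 mo; reserves 10.7 ≥ 4 mo → qualifies.
Qualifying: Option A, Option C. Lowest rate is 9.81% → Option C.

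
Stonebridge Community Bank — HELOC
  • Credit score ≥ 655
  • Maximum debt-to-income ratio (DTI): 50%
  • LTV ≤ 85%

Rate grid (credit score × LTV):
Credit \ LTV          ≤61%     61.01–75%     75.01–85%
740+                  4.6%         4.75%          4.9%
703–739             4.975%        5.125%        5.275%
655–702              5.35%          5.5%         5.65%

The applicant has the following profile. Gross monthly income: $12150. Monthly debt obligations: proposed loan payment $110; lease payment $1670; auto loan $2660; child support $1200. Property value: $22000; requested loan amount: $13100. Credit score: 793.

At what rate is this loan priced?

4.6%

Credit score 793 ≥ 655; Total monthly debts = (110 + 1,670 + 2,660 + 1,200) = 5,640. Debt-to-income = 5,640/12,150 = 46.4% — meets 50% limit
Loan-to-value = 13,100/22,000 = 59.5% — pass (85% max)
Credit 793 → row 740+; LTV 59.5% → column ≤61%. Grid cell → 4.6%.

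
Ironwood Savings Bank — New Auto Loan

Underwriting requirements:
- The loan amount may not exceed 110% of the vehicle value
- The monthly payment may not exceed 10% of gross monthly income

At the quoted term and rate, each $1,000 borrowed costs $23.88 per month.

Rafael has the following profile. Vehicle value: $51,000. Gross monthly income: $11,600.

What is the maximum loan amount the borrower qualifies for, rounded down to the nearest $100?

$48,500

Payment cap: 10% × $11,600 = $1,160/month.
At $23.88 per $1,000, that supports 1,160/23.88 × 1,000 ≈ $48,576 → $48,500.
LTV cap: 110% × $51,000 = $56,100 → $56,100.
Binding constraint: payment-to-income.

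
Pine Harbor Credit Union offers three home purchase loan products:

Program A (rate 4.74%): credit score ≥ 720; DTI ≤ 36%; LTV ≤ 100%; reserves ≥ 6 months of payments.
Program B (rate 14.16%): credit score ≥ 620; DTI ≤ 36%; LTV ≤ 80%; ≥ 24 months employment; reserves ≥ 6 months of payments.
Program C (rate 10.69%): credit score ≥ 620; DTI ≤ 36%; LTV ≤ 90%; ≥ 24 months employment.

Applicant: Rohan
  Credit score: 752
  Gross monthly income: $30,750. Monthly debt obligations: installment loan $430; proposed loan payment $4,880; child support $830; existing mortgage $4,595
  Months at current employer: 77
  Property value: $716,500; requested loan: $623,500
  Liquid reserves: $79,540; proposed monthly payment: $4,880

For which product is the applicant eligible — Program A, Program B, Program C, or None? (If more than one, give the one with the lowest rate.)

Total debts = (430 + 4,880 + 830 + 4,595) = 10,735; DTI = 10,735/30,750 = 34.9%.
LTV = 623,500/716,500 = 87%.
Reserves = 79,540/4,880 = 16.3 months.
Program A: score 752 ≥ 720; DTI 34.9% ≤ 36%; LTV 87% ≤ 100%; reserves 16.3 ≥ 6 mo → qualifies.
Program B: score 752 ≥ 620; DTI 34.9% ≤ 36%; LTV 87% > 80%; employment 77 ≥ 24 mo; reserves 16.3 ≥ 6 mo → does not qualify.
Program C: score 752 ≥ 620; DTI 34.9% ≤ 36%; LTV 87% ≤ 90%; employment 77 ≥ 24 mo → qualifies.
Qualifying: Program A, Program C. Lowest rate is 4.74% → Program A.

Program A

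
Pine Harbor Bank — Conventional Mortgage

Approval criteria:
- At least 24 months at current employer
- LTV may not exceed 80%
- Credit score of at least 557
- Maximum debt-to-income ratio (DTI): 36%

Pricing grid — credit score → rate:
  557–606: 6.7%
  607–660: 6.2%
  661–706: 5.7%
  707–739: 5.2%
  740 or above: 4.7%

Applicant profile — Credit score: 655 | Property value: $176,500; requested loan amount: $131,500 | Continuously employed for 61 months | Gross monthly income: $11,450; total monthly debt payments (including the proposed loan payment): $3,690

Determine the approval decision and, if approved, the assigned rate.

Approved at 6.2%

Credit score 655 ≥ 557 (meets minimum)
DTI = 3,690/11,450 = 32.2% ≤ 36%
LTV = 131,500/176,500 = 74.5% ≤ 80%
Employment 61 ≥ 24 months
All requirements met. Score 655 falls in the 607–660 tier → 6.2%.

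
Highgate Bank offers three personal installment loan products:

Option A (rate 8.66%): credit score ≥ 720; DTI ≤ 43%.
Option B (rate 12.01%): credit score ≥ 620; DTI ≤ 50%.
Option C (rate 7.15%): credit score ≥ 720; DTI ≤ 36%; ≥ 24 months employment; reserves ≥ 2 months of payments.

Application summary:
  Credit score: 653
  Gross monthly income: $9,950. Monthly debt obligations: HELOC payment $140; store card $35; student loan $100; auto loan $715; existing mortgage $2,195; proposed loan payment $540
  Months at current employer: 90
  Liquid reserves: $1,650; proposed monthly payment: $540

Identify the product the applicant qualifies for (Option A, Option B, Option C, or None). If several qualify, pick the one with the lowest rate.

Total debts = (140 + 35 + 100 + 715 + 2,195 + 540) = 3,725; DTI = 3,725/9,950 = 37.4%.
Reserves = 1,650/540 = 3.1 months.
Option A: score 653 < 720; DTI 37.4% ≤ 43% → does not qualify.
Option B: score 653 ≥ 620; DTI 37.4% ≤ 50% → qualifies.
Option C: score 653 < 720; DTI 37.4% > 36%; employment 90 ≥ 24 mo; reserves 3.1 ≥ 2 mo → does not qualify.

Option B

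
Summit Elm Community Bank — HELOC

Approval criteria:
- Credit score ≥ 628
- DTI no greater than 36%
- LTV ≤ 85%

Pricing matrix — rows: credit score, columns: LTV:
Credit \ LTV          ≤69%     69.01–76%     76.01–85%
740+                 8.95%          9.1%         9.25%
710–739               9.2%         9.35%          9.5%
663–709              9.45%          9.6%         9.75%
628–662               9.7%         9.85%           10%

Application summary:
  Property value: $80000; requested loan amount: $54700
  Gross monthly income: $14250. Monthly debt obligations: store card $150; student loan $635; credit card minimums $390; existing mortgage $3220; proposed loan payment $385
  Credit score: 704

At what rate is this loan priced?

Credit score 704 ≥ 628; Total monthly debts = (150 + 635 + 390 + 3,220 + 385) = 4,780. Debt-to-income = 4,780/14,250 = 33.5% — meets 36% limit
Loan-to-value = 54,700/80,000 = 68.4% — pass (85% max)
Credit 704 → row 663–709; LTV 68.4% → column ≤69%. Grid cell → 9.45%.

9.45%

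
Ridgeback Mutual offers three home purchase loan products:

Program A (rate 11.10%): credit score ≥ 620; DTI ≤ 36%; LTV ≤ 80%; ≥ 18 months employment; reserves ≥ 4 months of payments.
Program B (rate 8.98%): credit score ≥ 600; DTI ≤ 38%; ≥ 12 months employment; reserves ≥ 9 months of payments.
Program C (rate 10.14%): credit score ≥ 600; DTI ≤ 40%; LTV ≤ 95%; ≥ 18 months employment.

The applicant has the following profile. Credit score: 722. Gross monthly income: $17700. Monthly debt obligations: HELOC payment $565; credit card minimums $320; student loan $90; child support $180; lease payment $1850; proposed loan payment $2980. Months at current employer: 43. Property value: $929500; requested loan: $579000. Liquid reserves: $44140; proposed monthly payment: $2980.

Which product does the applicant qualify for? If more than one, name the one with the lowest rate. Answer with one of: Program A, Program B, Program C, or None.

Program B

Total debts = (565 + 320 + 90 + 180 + 1,850 + 2,980) = 5,985; DTI = 5,985/17,700 = 33.8%.
LTV = 579,000/929,500 = 62.3%.
Reserves = 44,140/2,980 = 14.8 months.
Program A: score 722 ≥ 620; DTI 33.8% ≤ 36%; LTV 62.3% ≤ 80%; employment 43 ≥ 18 mo; reserves 14.8 ≥ 4 mo → qualifies.
Program B: score 722 ≥ 600; DTI 33.8% ≤ 38%; employment 43 ≥ 12 mo; reserves 14.8 ≥ 9 mo → qualifies.
Program C: score 722 ≥ 600; DTI 33.8% ≤ 40%; LTV 62.3% ≤ 95%; employment 43 ≥ 18 mo → qualifies.
Qualifying: Program A, Program B, Program C. Lowest rate is 8.98% → Program B.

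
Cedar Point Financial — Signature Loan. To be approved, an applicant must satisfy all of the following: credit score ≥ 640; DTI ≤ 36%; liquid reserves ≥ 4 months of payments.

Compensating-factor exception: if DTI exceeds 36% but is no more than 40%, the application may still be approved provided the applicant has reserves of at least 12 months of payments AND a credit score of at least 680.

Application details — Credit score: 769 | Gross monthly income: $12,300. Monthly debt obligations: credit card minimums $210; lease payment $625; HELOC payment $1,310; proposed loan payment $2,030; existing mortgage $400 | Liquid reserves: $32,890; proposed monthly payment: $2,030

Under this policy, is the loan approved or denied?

Approved

Credit score 769 ≥ 640 (meets base)
Total debts = (210 + 625 + 1,310 + 2,030 + 400) = 4,575. DTI = 4,575/12,300 = 37.2% > 36% — standard DTI limit exceeded.
Reserves = 32,890/2,030 = 16.2 months ≥ 4
37.2% falls in the override range (36%–40%), so the compensating-factor test applies.
Reserves 16.2 ≥ 12 months; credit score 769 ≥ 680.
Both override conditions satisfied; DTI exception granted.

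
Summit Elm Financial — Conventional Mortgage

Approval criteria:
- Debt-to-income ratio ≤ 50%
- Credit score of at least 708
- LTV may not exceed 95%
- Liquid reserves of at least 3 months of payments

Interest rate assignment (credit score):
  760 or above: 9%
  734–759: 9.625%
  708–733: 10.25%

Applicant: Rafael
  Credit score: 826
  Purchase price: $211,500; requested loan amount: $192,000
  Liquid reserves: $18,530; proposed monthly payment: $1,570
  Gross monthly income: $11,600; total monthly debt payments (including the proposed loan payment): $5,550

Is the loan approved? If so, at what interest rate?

Credit score 826 ≥ 708 (meets minimum)
LTV: 192,000 ÷ 211,500 = 90.8%, within 95% cap
Debt-to-income = 5,550/11,600 = 47.8% — meets 50% limit
Reserves = 18,530/1,570 = 11.8 months ≥ 3
All requirements met. Score 826 falls in the 760 or above tier → 9%.

Approved at 9%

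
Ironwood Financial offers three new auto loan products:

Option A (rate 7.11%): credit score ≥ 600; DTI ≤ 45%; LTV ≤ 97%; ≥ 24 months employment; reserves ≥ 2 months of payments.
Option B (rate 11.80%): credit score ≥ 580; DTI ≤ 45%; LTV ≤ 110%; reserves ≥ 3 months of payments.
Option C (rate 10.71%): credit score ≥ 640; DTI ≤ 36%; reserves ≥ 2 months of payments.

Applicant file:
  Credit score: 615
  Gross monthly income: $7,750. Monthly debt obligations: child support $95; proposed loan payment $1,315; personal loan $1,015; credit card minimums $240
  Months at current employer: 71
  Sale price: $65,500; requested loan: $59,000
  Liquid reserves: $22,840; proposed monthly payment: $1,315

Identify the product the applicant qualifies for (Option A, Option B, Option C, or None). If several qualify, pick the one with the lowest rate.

Total debts = (95 + 1,315 + 1,015 + 240) = 2,665; DTI = 2,665/7,750 = 34.4%.
LTV = 59,000/65,500 = 90.1%.
Reserves = 22,840/1,315 = 17.4 months.
Option A: score 615 ≥ 600; DTI 34.4% ≤ 45%; LTV 90.1% ≤ 97%; employment 71 ≥ 24 mo; reserves 17.4 ≥ 2 mo → qualifies.
Option B: score 615 ≥ 580; DTI 34.4% ≤ 45%; LTV 90.1% ≤ 110%; reserves 17.4 ≥ 3 mo → qualifies.
Option C: score 615 < 640; DTI 34.4% ≤ 36%; reserves 17.4 ≥ 2 mo → does not qualify.
Qualifying: Option A, Option B. Lowest rate is 7.11% → Option A.

Option A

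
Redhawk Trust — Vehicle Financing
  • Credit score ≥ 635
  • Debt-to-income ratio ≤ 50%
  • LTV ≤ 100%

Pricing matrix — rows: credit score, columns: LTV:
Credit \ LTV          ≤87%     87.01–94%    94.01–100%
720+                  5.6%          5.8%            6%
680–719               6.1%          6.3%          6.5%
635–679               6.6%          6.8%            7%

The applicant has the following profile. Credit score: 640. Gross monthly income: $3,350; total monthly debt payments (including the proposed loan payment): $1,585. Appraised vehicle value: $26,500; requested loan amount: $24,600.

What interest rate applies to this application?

6.8%

Credit score 640 ≥ 635; DTI = 1,585/3,350 = 47.3% ≤ 50%
Loan-to-value = 24,600/26,500 = 92.8% — pass (100% max)
Credit 640 → row 635–679; LTV 92.8% → column 87.01–94%. Grid cell → 6.8%.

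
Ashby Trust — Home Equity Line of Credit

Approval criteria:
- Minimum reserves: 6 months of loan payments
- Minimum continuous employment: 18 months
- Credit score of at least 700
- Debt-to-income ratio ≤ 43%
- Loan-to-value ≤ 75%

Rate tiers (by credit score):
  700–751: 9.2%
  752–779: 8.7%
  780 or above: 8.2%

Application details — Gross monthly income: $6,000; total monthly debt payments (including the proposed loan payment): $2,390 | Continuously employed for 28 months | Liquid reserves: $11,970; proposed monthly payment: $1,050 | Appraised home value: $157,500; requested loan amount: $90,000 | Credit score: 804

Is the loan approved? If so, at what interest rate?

Approved at 8.2%

Credit score 804 ≥ 700 (meets minimum)
Liquid reserves cover 11,970/1,050 = 11.4 months — ≥ 6 required
LTV: 90,000 ÷ 157,500 = 57.1%, within 75% cap
Employment 28 ≥ 18 months
DTI = 2,390/6,000 = 39.8% ≤ 43%
All requirements met. Score 804 falls in the 780 or above tier → 8.2%.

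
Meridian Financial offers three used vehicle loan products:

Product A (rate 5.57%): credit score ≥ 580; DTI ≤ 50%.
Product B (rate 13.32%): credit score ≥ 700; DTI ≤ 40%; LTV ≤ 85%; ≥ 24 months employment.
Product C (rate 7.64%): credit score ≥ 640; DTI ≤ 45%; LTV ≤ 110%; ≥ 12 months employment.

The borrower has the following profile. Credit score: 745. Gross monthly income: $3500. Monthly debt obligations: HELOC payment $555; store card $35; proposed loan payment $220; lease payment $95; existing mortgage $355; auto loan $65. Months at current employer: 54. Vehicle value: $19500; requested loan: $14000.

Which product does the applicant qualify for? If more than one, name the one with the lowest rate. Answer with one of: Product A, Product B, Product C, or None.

Product A

Total debts = (555 + 35 + 220 + 95 + 355 + 65) = 1,325; DTI = 1,325/3,500 = 37.9%.
LTV = 14,000/19,500 = 71.8%.
Product A: score 745 ≥ 580; DTI 37.9% ≤ 50% → qualifies.
Product B: score 745 ≥ 700; DTI 37.9% ≤ 40%; LTV 71.8% ≤ 85%; employment 54 ≥ 24 mo → qualifies.
Product C: score 745 ≥ 640; DTI 37.9% ≤ 45%; LTV 71.8% ≤ 110%; employment 54 ≥ 12 mo → qualifies.
Qualifying: Product A, Product B, Product C. Lowest rate is 5.57% → Product A.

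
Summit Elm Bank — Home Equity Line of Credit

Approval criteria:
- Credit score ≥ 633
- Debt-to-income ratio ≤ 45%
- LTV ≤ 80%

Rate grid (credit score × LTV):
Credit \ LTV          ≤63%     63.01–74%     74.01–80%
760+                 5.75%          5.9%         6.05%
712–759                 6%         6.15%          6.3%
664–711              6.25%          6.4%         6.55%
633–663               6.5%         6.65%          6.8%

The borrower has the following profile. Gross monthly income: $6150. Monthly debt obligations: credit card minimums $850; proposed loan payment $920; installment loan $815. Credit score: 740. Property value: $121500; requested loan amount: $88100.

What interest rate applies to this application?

6.15%

Credit score 740 ≥ 633; Total monthly debts = (850 + 920 + 815) = 2,585. DTI: 2,585 ÷ 6,150 = 42%, within the 45% cap
LTV = 88,100/121,500 = 72.5% ≤ 80%
Row: 740 falls in 712–759. Column: 72.5% falls in 63.01–74%. Rate = 6.15%.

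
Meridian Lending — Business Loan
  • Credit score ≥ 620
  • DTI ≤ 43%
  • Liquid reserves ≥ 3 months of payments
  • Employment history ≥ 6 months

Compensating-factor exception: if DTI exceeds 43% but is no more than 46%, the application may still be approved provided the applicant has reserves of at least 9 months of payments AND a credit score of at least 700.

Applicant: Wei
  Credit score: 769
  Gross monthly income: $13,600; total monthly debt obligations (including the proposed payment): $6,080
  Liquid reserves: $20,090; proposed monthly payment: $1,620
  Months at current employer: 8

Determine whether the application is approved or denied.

Approved

Credit score 769 ≥ 620 (meets base)
DTI = 6,080/13,600 = 44.7% > 43% — standard DTI limit exceeded.
Reserves = 20,090/1,620 = 12.4 months ≥ 3
Employment 8 ≥ 6 months
DTI 44.7% is within the 43%–46% exception band; checking compensating factors.
Reserves 12.4 ≥ 9 months; credit score 769 ≥ 700.
Both override conditions satisfied; DTI exception granted.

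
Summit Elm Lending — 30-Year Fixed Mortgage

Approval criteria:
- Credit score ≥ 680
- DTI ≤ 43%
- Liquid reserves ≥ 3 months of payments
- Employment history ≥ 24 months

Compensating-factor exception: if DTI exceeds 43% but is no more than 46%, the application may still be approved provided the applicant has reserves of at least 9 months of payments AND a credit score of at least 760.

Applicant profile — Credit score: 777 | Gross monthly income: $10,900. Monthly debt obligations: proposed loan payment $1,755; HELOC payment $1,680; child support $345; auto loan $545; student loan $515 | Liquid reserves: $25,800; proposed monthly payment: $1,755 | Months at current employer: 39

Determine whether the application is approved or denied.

Approved

Credit score 777 ≥ 680 (meets base)
Total debts = (1,755 + 1,680 + 345 + 545 + 515) = 4,840. DTI = 4,840/10,900 = 44.4% > 43% — standard DTI limit exceeded.
Reserves = 25,800/1,755 = 14.7 months ≥ 3
Employment 39 ≥ 24 months
DTI 44.4% is within the 43%–46% exception band; checking compensating factors.
Override check — reserves: 14.7 mo (ok); score: 777 (ok).
Both override conditions satisfied; DTI exception granted.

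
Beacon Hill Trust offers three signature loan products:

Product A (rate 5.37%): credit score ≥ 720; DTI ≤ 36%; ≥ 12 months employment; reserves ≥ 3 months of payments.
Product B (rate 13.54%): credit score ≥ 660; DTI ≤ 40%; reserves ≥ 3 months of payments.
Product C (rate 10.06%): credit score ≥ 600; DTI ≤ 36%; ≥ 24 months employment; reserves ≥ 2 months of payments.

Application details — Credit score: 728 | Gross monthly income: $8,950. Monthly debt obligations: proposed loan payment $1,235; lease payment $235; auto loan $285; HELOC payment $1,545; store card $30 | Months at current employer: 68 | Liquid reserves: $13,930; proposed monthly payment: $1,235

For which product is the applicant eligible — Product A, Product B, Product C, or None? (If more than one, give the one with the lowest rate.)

Product B

Total debts = (1,235 + 235 + 285 + 1,545 + 30) = 3,330; DTI = 3,330/8,950 = 37.2%.
Reserves = 13,930/1,235 = 11.3 months.
Product A: score 728 ≥ 720; DTI 37.2% > 36%; employment 68 ≥ 12 mo; reserves 11.3 ≥ 3 mo → does not qualify.
Product B: score 728 ≥ 660; DTI 37.2% ≤ 40%; reserves 11.3 ≥ 3 mo → qualifies.
Product C: score 728 ≥ 600; DTI 37.2% > 36%; employment 68 ≥ 24 mo; reserves 11.3 ≥ 2 mo → does not qualify.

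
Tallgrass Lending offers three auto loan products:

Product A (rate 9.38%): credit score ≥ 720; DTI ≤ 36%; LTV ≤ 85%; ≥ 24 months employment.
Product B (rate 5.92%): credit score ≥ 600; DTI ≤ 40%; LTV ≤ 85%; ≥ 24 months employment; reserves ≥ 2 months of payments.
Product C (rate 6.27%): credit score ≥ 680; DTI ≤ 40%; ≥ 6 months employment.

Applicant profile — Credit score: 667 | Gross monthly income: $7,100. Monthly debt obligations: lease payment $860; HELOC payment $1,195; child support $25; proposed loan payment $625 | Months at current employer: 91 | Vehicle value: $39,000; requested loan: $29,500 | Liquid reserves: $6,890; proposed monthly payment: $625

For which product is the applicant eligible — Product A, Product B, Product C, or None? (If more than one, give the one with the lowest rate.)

Product B

Total debts = (860 + 1,195 + 25 + 625) = 2,705; DTI = 2,705/7,100 = 38.1%.
LTV = 29,500/39,000 = 75.6%.
Reserves = 6,890/625 = 11.0 months.
Product A: score 667 < 720; DTI 38.1% > 36%; LTV 75.6% ≤ 85%; employment 91 ≥ 24 mo → does not qualify.
Product B: score 667 ≥ 600; DTI 38.1% ≤ 40%; LTV 75.6% ≤ 85%; employment 91 ≥ 24 mo; reserves 11.0 ≥ 2 mo → qualifies.
Product C: score 667 < 680; DTI 38.1% ≤ 40%; employment 91 ≥ 6 mo → does not qualify.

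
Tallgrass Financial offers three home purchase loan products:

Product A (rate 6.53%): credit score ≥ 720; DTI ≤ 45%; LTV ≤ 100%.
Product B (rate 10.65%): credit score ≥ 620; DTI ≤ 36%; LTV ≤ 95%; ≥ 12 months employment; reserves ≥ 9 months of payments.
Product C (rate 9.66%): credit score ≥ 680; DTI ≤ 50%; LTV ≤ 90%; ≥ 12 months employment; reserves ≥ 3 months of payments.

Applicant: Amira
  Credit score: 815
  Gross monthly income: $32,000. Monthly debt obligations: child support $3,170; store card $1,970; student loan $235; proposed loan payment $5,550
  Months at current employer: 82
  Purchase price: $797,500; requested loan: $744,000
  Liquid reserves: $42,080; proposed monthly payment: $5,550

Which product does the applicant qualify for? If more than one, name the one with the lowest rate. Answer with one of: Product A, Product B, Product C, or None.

Product A

Total debts = (3,170 + 1,970 + 235 + 5,550) = 10,925; DTI = 10,925/32,000 = 34.1%.
LTV = 744,000/797,500 = 93.3%.
Reserves = 42,080/5,550 = 7.6 months.
Product A: score 815 ≥ 720; DTI 34.1% ≤ 45%; LTV 93.3% ≤ 100% → qualifies.
Product B: score 815 ≥ 620; DTI 34.1% ≤ 36%; LTV 93.3% ≤ 95%; employment 82 ≥ 12 mo; reserves 7.6 < 9 mo → does not qualify.
Product C: score 815 ≥ 680; DTI 34.1% ≤ 50%; LTV 93.3% > 90%; employment 82 ≥ 12 mo; reserves 7.6 ≥ 3 mo → does not qualify.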